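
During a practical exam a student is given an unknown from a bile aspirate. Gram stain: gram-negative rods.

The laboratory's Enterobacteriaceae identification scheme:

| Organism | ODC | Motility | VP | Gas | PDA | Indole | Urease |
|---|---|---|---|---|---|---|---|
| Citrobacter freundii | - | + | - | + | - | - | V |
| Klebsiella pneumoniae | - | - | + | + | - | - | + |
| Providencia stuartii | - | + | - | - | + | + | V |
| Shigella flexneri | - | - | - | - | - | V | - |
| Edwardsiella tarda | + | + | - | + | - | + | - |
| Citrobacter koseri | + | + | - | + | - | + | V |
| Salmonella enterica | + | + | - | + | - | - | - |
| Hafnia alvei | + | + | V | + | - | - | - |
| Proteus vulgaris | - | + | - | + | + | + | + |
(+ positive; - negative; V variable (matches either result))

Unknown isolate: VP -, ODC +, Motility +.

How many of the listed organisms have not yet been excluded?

4

ODC +: excludes 5 organisms — 4 left.
VP -: all 4 remaining candidates are consistent.
Motility +: all 4 remaining candidates are consistent.
Still consistent: Citrobacter koseri, Edwardsiella tarda, Hafnia alvei, Salmonella enterica.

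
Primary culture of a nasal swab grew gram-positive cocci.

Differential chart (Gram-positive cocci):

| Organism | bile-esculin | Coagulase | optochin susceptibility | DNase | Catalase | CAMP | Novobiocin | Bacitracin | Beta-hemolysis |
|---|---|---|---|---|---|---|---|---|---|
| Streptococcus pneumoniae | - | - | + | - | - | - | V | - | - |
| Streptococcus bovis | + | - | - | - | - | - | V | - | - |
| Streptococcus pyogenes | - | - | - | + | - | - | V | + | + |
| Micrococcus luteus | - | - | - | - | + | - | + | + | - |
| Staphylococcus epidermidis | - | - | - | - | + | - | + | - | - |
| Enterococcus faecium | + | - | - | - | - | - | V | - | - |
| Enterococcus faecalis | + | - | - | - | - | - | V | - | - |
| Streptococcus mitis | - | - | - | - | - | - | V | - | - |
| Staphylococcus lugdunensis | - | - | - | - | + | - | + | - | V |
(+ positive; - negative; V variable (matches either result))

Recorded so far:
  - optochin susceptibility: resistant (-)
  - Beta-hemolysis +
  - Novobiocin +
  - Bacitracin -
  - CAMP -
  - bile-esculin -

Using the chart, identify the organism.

Staphylococcus lugdunensis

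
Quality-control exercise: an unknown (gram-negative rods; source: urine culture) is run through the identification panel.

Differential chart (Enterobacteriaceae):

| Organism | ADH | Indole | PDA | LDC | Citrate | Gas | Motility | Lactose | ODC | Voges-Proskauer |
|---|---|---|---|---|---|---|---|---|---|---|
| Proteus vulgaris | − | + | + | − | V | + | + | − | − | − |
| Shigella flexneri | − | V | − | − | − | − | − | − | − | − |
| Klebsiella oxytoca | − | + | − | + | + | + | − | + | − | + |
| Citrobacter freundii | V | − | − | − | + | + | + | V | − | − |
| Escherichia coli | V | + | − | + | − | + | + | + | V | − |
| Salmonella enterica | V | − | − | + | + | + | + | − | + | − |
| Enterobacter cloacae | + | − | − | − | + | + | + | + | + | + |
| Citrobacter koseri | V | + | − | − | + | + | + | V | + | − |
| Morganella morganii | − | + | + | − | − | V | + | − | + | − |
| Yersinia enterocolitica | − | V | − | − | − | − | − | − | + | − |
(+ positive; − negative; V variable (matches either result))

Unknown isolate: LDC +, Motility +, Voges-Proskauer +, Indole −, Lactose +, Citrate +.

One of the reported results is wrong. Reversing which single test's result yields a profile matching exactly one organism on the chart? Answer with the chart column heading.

LDC

As reported, no row in the chart matches all 6 reactions.
Reversing Motility → still no organism matches.
Reversing LDC (to −) → unique match: Enterobacter cloacae.
Reversing Lactose → still no organism matches.
Reversing Citrate → still no organism matches.
Reversing Voges-Proskauer → still no organism matches.
Reversing Indole → still no organism matches.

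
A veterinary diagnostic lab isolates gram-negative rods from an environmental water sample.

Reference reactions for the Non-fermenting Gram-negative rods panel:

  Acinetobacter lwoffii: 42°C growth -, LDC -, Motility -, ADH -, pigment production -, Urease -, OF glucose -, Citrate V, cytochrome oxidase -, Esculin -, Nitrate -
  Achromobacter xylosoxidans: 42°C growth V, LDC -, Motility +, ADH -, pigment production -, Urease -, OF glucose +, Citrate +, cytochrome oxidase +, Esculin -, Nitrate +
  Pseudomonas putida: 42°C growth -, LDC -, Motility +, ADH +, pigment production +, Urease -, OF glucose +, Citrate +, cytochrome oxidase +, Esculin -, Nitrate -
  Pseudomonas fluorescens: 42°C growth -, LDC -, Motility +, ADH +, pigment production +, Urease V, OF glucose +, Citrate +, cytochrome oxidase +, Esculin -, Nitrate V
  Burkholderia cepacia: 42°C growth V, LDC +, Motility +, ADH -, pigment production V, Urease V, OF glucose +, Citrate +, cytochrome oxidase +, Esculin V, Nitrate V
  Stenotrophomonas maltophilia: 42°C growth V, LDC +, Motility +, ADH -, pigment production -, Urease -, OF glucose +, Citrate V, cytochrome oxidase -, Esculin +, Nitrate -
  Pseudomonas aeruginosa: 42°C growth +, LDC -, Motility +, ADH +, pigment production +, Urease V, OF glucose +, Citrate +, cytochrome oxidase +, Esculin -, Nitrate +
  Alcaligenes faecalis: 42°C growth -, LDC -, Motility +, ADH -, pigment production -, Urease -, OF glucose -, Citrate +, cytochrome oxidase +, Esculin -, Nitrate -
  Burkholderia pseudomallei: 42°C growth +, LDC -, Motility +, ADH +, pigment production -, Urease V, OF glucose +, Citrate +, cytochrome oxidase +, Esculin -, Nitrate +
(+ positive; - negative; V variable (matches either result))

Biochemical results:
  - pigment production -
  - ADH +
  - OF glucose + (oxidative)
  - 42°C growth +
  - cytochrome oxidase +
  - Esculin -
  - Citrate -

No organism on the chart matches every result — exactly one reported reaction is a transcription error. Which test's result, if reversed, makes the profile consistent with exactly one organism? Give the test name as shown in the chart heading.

Citrate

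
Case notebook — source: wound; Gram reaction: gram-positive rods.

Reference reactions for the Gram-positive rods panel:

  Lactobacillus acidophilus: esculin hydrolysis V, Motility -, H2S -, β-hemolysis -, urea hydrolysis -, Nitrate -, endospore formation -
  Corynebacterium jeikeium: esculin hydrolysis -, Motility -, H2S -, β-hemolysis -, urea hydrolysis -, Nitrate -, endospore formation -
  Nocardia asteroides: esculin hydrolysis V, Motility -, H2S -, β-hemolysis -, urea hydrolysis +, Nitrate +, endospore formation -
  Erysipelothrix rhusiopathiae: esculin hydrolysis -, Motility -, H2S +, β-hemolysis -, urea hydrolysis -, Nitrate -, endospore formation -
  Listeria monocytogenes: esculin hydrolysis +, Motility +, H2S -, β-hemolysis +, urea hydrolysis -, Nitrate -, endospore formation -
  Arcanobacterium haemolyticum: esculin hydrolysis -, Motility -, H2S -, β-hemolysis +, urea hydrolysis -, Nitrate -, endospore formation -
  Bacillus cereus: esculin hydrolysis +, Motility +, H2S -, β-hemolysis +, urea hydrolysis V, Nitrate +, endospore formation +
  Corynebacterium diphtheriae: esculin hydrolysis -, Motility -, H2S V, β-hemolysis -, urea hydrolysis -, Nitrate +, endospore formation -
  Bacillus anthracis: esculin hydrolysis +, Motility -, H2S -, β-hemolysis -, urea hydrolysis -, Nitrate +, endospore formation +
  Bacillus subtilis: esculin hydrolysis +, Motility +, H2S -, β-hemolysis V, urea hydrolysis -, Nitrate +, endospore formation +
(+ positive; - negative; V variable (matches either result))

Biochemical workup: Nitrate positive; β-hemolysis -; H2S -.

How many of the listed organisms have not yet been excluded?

4

Nitrate +: excludes 5 organisms — 5 left.
β-hemolysis -: excludes Bacillus cereus — 4 left.
H2S -: all 4 remaining candidates are consistent.
Still consistent: Bacillus anthracis, Bacillus subtilis, Corynebacterium diphtheriae, Nocardia asteroides.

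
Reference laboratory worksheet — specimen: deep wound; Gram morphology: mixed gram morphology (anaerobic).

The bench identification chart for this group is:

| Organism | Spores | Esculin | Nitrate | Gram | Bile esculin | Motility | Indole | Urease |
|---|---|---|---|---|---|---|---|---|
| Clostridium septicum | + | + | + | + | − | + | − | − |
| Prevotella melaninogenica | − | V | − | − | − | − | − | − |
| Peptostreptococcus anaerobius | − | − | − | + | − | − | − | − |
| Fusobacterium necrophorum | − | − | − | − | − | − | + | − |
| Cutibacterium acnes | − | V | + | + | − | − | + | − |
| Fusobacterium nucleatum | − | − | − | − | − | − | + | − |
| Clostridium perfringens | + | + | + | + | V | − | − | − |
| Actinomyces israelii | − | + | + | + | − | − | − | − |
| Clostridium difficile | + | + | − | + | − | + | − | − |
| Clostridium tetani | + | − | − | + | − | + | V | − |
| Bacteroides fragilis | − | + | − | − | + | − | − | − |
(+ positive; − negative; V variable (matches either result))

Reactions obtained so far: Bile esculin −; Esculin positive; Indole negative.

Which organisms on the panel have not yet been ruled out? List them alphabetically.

Actinomyces israelii, Clostridium difficile, Clostridium perfringens, Clostridium septicum, Prevotella melaninogenica

Esculin +: excludes Peptostreptococcus anaerobius, Fusobacterium necrophorum, Fusobacterium nucleatum, Clostridium tetani — 7 left.
Bile esculin −: excludes Bacteroides fragilis — 6 left.
Indole −: excludes Cutibacterium acnes — 5 left.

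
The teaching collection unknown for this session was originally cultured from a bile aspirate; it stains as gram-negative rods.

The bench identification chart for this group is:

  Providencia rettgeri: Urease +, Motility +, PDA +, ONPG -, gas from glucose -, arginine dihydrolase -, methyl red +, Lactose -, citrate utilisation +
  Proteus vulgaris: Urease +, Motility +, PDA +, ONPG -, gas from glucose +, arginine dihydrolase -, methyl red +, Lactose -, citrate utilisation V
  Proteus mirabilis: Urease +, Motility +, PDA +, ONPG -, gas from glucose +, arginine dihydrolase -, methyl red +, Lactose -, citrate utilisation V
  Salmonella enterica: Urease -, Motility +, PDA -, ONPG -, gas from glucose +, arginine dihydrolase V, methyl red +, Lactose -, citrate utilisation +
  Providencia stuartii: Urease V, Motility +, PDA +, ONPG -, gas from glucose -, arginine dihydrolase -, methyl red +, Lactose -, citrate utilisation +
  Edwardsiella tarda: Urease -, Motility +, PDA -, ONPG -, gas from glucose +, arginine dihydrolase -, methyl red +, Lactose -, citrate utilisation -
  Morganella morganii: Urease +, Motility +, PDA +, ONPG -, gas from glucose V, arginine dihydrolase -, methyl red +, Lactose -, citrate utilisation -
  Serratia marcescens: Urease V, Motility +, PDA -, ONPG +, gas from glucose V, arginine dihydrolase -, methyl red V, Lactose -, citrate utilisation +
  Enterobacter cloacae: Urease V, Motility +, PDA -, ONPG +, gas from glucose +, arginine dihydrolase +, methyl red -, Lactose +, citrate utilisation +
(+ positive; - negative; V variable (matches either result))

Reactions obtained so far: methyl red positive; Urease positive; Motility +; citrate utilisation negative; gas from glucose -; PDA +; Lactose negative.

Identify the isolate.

Morganella morganii

Urease +: excludes Salmonella enterica, Edwardsiella tarda — 7 left.
citrate utilisation -: excludes Providencia rettgeri, Providencia stuartii, Serratia marcescens, Enterobacter cloacae — 3 left.
Motility +: all 3 remaining candidates are consistent.
PDA +: all 3 remaining candidates are consistent.
gas from glucose -: excludes Proteus vulgaris, Proteus mirabilis — 1 left.
methyl red +: the one remaining candidate is consistent.
Lactose -: the one remaining candidate is consistent.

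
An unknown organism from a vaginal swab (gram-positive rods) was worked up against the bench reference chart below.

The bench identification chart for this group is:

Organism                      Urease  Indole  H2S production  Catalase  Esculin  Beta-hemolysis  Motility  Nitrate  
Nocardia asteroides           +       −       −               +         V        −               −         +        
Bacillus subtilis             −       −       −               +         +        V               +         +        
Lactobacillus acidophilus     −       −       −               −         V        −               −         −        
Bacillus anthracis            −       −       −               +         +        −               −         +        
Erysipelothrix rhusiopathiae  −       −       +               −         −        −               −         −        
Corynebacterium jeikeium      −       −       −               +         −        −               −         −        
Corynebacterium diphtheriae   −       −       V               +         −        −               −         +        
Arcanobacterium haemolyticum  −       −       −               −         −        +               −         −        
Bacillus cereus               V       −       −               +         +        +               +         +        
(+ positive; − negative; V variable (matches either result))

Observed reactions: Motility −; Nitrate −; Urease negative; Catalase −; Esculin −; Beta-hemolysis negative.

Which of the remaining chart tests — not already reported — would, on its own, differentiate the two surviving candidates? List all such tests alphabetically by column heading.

H2S production

Urease −: excludes Nocardia asteroides — 8 left.
Motility −: excludes Bacillus subtilis, Bacillus cereus — 6 left.
Esculin −: excludes Bacillus anthracis — 5 left.
Nitrate −: excludes Corynebacterium diphtheriae — 4 left.
Catalase −: excludes Corynebacterium jeikeium — 3 left.
Beta-hemolysis −: excludes Arcanobacterium haemolyticum — 2 left.
Two candidates remain: Erysipelothrix rhusiopathiae and Lactobacillus acidophilus.
  Indole: − vs − — same for both, does not separate.
  H2S production: Erysipelothrix rhusiopathiae +, Lactobacillus acidophilus − — discriminates.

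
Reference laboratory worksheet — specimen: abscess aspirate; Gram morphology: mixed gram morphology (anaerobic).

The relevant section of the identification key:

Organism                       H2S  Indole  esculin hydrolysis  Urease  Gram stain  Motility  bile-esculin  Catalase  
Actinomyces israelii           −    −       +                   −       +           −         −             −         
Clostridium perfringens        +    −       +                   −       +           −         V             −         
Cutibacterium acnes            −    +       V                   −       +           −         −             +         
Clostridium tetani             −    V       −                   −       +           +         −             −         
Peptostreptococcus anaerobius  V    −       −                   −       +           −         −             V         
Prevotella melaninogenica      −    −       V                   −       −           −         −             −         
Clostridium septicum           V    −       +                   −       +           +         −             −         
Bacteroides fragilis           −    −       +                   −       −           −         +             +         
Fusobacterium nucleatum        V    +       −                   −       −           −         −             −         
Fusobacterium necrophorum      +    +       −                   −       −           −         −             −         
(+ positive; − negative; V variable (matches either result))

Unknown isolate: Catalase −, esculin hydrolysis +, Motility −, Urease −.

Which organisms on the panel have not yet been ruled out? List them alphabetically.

esculin hydrolysis +: excludes Clostridium tetani, Peptostreptococcus anaerobius, Fusobacterium nucleatum, Fusobacterium necrophorum — 6 left.
Catalase −: excludes Cutibacterium acnes, Bacteroides fragilis — 4 left.
Urease −: all 4 remaining candidates are consistent.
Motility −: excludes Clostridium septicum — 3 left.

Actinomyces israelii, Clostridium perfringens, Prevotella melaninogenica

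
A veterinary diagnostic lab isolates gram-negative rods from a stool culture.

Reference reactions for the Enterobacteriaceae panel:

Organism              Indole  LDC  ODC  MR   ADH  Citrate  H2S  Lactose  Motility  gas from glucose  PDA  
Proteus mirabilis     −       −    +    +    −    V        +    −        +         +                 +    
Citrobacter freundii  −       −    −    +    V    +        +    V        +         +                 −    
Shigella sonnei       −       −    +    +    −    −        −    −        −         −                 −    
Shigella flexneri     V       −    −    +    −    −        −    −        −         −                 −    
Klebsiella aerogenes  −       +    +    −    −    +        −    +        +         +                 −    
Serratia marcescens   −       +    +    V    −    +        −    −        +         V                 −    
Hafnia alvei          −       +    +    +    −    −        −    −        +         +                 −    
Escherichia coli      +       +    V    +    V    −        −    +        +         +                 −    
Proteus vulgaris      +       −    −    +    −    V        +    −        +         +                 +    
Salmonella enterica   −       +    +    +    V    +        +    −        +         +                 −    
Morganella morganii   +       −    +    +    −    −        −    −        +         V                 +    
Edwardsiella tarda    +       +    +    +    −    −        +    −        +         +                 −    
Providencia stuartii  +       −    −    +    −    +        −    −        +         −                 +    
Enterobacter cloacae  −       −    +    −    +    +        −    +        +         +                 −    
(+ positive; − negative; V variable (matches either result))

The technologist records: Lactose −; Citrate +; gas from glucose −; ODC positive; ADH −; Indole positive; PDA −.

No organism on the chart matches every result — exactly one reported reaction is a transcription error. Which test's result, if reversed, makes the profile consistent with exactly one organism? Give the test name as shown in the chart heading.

Indole

As reported, no row in the chart matches all 7 reactions.
Reversing gas from glucose → still no organism matches.
Reversing Citrate → still no organism matches.
Reversing ADH → still no organism matches.
Reversing Indole (to −) → unique match: Serratia marcescens.
Reversing ODC → still no organism matches.
Reversing Lactose → still no organism matches.
Reversing PDA → still no organism matches.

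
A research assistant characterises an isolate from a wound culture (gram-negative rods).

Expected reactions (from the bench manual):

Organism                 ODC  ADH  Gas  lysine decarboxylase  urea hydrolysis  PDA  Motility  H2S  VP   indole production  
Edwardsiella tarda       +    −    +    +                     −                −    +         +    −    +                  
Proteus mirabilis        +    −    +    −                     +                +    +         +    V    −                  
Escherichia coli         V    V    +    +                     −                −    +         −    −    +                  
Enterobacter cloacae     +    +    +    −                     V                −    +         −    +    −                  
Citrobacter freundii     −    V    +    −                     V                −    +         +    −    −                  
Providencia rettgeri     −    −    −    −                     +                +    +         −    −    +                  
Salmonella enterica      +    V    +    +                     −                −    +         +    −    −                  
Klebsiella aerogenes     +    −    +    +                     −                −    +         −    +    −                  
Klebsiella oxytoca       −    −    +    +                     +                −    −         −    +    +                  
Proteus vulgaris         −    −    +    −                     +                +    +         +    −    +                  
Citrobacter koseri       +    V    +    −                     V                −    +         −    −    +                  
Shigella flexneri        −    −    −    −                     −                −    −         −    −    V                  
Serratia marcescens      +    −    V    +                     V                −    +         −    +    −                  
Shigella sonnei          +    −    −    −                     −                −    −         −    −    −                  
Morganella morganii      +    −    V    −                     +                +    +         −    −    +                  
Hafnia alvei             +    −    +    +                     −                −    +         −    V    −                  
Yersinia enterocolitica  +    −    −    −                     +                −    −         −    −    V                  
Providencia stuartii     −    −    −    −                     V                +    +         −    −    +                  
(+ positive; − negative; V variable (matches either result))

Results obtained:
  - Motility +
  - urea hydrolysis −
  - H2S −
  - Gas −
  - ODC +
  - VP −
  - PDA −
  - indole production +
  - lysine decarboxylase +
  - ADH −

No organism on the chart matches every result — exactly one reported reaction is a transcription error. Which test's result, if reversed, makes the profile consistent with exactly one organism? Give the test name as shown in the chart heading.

Gas

As reported, no row in the chart matches all 10 reactions.
Reversing VP → still no organism matches.
Reversing PDA → still no organism matches.
Reversing urea hydrolysis → still no organism matches.
Reversing ADH → still no organism matches.
Reversing H2S → still no organism matches.
Reversing Motility → still no organism matches.
Reversing indole production → still no organism matches.
Reversing lysine decarboxylase → still no organism matches.
Reversing Gas (to +) → unique match: Escherichia coli.
Reversing ODC → still no organism matches.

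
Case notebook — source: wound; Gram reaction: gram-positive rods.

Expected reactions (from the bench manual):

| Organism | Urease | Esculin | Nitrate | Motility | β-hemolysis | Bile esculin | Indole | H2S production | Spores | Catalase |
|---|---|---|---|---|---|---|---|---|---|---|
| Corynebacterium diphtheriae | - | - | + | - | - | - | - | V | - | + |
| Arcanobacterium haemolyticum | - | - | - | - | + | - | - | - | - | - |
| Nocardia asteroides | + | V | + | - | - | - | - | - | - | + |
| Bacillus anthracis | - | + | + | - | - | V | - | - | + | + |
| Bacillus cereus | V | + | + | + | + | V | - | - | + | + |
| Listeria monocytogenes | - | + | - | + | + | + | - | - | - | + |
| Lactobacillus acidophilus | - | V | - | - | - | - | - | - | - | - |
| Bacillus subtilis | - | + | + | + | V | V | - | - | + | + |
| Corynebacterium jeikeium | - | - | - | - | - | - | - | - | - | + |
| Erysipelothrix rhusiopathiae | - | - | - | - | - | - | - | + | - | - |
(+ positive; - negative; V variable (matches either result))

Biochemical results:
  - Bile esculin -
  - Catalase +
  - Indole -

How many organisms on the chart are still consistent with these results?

6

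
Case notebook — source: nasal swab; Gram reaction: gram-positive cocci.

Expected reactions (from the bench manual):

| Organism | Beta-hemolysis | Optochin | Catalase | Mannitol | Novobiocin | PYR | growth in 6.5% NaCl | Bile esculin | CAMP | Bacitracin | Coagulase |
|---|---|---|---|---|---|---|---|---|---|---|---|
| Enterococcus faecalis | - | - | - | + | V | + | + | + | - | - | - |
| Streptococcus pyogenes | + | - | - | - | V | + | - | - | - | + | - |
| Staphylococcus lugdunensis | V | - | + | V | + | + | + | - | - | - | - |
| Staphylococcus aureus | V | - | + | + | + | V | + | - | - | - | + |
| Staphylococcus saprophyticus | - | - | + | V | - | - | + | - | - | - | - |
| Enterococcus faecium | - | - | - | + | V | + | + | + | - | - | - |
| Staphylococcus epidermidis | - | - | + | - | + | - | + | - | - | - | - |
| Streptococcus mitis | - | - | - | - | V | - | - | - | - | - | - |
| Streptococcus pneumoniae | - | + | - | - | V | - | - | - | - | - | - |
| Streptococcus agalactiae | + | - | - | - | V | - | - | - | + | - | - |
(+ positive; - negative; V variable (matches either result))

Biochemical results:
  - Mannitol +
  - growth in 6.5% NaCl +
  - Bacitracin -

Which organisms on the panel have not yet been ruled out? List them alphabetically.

Mannitol +: excludes 5 organisms — 5 left.
growth in 6.5% NaCl +: all 5 remaining candidates are consistent.
Bacitracin -: all 5 remaining candidates are consistent.

Enterococcus faecalis, Enterococcus faecium, Staphylococcus aureus, Staphylococcus lugdunensis, Staphylococcus saprophyticus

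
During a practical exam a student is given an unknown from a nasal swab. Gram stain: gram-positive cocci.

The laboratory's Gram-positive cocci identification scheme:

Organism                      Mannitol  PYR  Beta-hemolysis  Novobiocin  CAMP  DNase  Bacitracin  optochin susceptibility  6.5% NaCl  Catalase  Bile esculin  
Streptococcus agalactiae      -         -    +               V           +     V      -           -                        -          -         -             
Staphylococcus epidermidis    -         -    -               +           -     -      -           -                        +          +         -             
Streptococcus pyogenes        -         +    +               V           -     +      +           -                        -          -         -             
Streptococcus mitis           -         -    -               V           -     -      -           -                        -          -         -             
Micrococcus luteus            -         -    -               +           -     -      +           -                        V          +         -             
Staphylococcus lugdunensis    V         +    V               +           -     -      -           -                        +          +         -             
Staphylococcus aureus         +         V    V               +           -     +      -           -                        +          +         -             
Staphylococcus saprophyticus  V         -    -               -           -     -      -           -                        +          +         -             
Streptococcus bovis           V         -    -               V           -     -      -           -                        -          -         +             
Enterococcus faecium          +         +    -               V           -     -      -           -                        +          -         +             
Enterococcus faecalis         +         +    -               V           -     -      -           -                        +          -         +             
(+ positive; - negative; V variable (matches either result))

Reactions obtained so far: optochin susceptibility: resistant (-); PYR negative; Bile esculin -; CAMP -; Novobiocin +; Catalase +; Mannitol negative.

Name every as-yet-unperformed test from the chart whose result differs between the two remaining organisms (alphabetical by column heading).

optochin susceptibility -: all 11 remaining candidates are consistent.
PYR -: excludes Streptococcus pyogenes, Staphylococcus lugdunensis, Enterococcus faecium, Enterococcus faecalis — 7 left.
Novobiocin +: excludes Staphylococcus saprophyticus — 6 left.
Bile esculin -: excludes Streptococcus bovis — 5 left.
CAMP -: excludes Streptococcus agalactiae — 4 left.
Mannitol -: excludes Staphylococcus aureus — 3 left.
Catalase +: excludes Streptococcus mitis — 2 left.
Two candidates remain: Micrococcus luteus and Staphylococcus epidermidis.
  Beta-hemolysis: - vs - — same for both, does not separate.
  DNase: - vs - — same for both, does not separate.
  Bacitracin: Micrococcus luteus +, Staphylococcus epidermidis - — discriminates.
  6.5% NaCl: V vs + — variable for at least one, does not separate.

Bacitracin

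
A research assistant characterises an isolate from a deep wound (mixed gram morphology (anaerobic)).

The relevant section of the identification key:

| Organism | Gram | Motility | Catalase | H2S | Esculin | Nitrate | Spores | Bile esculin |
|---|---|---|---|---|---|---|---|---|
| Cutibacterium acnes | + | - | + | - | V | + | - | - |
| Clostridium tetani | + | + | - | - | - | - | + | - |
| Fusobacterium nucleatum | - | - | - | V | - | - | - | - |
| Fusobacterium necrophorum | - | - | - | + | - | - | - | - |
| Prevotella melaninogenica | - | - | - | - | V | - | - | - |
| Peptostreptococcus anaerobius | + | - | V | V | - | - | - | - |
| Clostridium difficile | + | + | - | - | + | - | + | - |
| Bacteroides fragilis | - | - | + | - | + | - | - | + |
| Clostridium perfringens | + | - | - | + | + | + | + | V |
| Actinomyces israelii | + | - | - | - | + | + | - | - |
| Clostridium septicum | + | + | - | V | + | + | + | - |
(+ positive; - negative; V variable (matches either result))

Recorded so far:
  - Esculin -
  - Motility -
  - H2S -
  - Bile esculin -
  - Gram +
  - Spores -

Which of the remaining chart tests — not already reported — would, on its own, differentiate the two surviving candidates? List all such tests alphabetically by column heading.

Nitrate

H2S -: excludes Fusobacterium necrophorum, Clostridium perfringens — 9 left.
Gram +: excludes Fusobacterium nucleatum, Prevotella melaninogenica, Bacteroides fragilis — 6 left.
Spores -: excludes Clostridium tetani, Clostridium difficile, Clostridium septicum — 3 left.
Bile esculin -: all 3 remaining candidates are consistent.
Motility -: all 3 remaining candidates are consistent.
Esculin -: excludes Actinomyces israelii — 2 left.
Two candidates remain: Cutibacterium acnes and Peptostreptococcus anaerobius.
  Catalase: + vs V — variable for at least one, does not separate.
  Nitrate: Cutibacterium acnes +, Peptostreptococcus anaerobius - — discriminates.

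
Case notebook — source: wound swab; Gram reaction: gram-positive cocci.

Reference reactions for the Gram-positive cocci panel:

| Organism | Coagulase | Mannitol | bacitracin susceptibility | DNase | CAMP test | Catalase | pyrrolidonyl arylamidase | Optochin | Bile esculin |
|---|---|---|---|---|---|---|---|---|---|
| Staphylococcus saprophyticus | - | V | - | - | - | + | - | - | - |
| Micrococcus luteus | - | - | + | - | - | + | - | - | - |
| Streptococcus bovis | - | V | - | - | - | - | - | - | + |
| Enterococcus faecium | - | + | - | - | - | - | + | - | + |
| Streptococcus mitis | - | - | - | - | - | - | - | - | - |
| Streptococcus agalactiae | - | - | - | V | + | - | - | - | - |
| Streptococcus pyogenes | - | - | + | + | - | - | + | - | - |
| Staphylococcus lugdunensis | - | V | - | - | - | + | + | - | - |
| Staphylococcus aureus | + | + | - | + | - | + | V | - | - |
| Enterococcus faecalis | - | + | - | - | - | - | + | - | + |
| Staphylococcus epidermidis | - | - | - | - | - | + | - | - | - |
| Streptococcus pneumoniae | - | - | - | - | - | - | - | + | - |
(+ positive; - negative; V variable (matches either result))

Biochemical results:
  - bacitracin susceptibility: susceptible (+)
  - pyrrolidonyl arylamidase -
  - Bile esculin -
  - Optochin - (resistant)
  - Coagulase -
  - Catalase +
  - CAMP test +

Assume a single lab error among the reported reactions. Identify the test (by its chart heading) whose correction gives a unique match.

CAMP test

As reported, no row in the chart matches all 7 reactions.
Reversing Optochin → still no organism matches.
Reversing bacitracin susceptibility → still no organism matches.
Reversing CAMP test (to -) → unique match: Micrococcus luteus.
Reversing Bile esculin → still no organism matches.
Reversing pyrrolidonyl arylamidase → still no organism matches.
Reversing Coagulase → still no organism matches.
Reversing Catalase → still no organism matches.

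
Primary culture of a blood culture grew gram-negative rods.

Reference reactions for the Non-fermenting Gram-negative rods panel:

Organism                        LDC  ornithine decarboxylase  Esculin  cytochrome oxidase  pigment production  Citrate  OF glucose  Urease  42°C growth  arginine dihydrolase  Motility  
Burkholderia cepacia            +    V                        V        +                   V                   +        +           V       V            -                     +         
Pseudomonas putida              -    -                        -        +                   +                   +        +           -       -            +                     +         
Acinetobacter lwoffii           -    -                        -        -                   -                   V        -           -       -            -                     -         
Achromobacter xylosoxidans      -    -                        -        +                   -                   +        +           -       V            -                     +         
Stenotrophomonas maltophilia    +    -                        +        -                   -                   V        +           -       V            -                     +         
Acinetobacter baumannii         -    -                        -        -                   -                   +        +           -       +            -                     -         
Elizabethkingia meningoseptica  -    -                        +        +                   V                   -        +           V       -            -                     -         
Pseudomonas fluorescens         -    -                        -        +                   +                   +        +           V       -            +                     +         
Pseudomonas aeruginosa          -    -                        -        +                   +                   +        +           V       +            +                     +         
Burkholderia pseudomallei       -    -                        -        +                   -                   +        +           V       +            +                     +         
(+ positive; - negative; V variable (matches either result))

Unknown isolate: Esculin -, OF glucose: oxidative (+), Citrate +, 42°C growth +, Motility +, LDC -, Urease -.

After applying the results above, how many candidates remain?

OF glucose +: excludes Acinetobacter lwoffii — 9 left.
LDC -: excludes Burkholderia cepacia, Stenotrophomonas maltophilia — 7 left.
Urease -: all 7 remaining candidates are consistent.
42°C growth +: excludes Pseudomonas putida, Elizabethkingia meningoseptica, Pseudomonas fluorescens — 4 left.
Esculin -: all 4 remaining candidates are consistent.
Citrate +: all 4 remaining candidates are consistent.
Motility +: excludes Acinetobacter baumannii — 3 left.
Still consistent: Achromobacter xylosoxidans, Burkholderia pseudomallei, Pseudomonas aeruginosa.

3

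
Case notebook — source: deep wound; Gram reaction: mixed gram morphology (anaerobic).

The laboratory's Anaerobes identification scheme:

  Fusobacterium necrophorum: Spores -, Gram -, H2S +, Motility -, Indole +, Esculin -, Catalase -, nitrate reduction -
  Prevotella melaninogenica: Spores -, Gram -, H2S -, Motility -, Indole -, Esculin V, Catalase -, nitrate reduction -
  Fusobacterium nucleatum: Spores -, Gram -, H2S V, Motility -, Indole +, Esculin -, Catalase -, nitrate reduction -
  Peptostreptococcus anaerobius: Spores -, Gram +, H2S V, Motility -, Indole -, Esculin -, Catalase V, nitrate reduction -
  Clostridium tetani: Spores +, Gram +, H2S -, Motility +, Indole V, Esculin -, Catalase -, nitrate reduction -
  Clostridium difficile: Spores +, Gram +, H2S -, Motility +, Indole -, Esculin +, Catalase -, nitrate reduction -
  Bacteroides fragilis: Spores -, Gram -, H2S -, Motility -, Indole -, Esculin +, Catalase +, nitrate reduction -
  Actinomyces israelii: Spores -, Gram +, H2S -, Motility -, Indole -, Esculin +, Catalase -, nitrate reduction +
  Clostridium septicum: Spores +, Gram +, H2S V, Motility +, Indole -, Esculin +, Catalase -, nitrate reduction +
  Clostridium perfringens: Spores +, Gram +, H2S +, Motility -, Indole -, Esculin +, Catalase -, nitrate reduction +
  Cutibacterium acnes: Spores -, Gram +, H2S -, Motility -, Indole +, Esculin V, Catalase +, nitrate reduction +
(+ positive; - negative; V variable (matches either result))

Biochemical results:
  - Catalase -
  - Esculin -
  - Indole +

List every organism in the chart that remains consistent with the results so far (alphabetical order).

Clostridium tetani, Fusobacterium necrophorum, Fusobacterium nucleatum

Catalase -: excludes Bacteroides fragilis, Cutibacterium acnes — 9 left.
Indole +: excludes 6 organisms — 3 left.
Esculin -: all 3 remaining candidates are consistent.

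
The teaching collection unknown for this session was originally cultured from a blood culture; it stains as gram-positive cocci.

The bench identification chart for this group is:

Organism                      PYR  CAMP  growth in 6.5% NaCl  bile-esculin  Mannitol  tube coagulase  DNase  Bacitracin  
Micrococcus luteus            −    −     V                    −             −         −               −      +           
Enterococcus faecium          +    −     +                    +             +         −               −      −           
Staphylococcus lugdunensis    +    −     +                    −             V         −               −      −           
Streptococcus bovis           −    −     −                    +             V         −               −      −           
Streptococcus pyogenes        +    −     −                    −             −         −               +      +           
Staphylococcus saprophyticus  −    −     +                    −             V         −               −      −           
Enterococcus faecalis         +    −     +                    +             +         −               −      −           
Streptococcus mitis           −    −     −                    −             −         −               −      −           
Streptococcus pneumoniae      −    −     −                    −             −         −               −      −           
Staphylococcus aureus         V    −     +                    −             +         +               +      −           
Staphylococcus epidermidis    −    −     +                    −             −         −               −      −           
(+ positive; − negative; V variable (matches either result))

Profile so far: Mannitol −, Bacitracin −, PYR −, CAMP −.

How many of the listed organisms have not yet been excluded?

PYR −: excludes Enterococcus faecium, Staphylococcus lugdunensis, Streptococcus pyogenes, Enterococcus faecalis — 7 left.
Mannitol −: excludes Staphylococcus aureus — 6 left.
CAMP −: all 6 remaining candidates are consistent.
Bacitracin −: excludes Micrococcus luteus — 5 left.
Still consistent: Staphylococcus epidermidis, Staphylococcus saprophyticus, Streptococcus bovis, Streptococcus mitis, Streptococcus pneumoniae.

5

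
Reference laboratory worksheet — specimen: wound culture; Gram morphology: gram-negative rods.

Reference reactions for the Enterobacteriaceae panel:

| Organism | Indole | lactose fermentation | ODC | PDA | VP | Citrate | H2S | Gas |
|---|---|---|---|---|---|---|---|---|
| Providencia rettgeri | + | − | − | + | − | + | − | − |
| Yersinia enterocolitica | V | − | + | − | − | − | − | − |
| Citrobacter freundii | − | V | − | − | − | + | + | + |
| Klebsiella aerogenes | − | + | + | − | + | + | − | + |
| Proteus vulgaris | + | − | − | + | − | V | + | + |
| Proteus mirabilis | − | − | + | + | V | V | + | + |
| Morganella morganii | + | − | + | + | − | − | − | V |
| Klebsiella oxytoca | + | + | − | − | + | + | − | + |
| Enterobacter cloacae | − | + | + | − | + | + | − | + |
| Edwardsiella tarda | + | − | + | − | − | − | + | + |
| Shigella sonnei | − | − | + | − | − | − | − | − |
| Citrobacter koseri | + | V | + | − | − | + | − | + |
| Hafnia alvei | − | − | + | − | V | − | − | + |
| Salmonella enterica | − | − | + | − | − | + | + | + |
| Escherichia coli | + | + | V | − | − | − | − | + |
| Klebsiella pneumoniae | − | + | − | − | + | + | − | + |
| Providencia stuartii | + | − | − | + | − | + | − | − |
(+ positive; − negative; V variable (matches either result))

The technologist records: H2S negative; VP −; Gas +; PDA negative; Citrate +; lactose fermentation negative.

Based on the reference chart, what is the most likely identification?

Citrobacter koseri

Citrate +: excludes 6 organisms — 11 left.
VP −: excludes Klebsiella aerogenes, Klebsiella oxytoca, Enterobacter cloacae, Klebsiella pneumoniae — 7 left.
Gas +: excludes Providencia rettgeri, Providencia stuartii — 5 left.
H2S −: excludes Citrobacter freundii, Proteus vulgaris, Proteus mirabilis, Salmonella enterica — 1 left.
PDA −: the one remaining candidate is consistent.
lactose fermentation −: the one remaining candidate is consistent.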